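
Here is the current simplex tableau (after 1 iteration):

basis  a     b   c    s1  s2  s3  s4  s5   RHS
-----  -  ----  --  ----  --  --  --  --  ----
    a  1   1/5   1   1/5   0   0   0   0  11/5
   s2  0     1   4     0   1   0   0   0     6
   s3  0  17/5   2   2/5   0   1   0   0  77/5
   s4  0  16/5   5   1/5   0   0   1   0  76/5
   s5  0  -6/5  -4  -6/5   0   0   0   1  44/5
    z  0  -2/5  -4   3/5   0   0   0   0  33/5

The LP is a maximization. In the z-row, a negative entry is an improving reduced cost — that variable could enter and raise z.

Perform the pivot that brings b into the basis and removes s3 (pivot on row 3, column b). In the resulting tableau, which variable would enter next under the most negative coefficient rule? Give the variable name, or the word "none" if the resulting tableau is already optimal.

Pivot element 17/5. New z-row = old z-row − (-2/5)·(row 3/(17/5)).
Updated z-row coefficients: a: 0, b: 0, c: -64/17, s1: 11/17, s2: 0, s3: 2/17, s4: 0, s5: 0.
The most negative is -64/17 in column c, so c would enter next.

c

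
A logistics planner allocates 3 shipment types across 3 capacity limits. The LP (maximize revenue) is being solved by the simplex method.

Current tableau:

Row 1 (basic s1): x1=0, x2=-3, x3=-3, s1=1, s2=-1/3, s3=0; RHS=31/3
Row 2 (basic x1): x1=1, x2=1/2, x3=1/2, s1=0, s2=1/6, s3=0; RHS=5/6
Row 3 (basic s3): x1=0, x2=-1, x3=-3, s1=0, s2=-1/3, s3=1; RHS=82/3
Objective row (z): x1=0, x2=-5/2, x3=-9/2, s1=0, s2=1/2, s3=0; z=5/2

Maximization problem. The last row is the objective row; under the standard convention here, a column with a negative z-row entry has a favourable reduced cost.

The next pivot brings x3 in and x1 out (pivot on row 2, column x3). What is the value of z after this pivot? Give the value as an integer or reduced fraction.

10

Minimum ratio for x3: (5/6)/(1/2) = 5/3.
z changes by −(z-row coeff of x3)·ratio = −(-9/2)·(5/3) = 15/2.
New z = 5/2 + (15/2) = 10.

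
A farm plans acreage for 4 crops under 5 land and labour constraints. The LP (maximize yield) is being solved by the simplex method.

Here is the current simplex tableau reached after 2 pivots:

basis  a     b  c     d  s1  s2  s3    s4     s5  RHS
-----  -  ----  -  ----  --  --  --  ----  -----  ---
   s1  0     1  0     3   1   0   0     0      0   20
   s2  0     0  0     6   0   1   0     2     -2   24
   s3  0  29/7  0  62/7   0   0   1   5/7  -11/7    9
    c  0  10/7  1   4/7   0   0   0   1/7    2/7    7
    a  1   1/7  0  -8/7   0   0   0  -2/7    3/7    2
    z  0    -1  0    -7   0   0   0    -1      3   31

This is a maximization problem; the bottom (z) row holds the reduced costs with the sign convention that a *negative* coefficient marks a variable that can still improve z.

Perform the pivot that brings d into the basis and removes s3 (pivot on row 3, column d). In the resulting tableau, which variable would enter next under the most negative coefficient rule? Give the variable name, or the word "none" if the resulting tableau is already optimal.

Pivot element 62/7. New z-row = old z-row − (-7)·(row 3/(62/7)).
Updated z-row coefficients: a: 0, b: 141/62, c: 0, d: 0, s1: 0, s2: 0, s3: 49/62, s4: -27/62, s5: 109/62.
The most negative is -27/62 in column s4, so s4 would enter next.

s4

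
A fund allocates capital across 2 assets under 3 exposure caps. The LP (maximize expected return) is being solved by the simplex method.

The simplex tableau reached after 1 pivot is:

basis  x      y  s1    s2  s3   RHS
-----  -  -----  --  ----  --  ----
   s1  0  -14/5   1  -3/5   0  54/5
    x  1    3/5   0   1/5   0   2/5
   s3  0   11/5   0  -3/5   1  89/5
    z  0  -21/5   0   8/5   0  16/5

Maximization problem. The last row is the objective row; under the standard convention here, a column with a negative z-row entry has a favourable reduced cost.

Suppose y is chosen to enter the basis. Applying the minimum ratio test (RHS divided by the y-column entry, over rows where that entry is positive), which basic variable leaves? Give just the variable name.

Ratios: row 1 (s1): entry -14/5 ≤ 0, skip; row 2 (x): (2/5)/(3/5) = 2/3; row 3 (s3): (89/5)/(11/5) = 89/11.
Minimum ratio 2/3 is in the x row, so x leaves.

x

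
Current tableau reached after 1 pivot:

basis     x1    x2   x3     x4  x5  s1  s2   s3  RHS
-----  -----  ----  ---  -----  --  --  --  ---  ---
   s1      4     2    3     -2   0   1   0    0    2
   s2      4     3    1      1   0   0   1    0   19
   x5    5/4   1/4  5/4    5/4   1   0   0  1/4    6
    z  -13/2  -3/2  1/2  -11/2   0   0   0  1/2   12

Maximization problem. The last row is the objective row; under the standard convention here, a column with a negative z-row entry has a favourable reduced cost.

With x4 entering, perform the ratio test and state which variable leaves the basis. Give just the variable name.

Ratios: row 1 (s1): entry -2 ≤ 0, skip; row 2 (s2): 19/1 = 19; row 3 (x5): 6/(5/4) = 24/5.
Minimum ratio 24/5 is in the x5 row, so x5 leaves.

x5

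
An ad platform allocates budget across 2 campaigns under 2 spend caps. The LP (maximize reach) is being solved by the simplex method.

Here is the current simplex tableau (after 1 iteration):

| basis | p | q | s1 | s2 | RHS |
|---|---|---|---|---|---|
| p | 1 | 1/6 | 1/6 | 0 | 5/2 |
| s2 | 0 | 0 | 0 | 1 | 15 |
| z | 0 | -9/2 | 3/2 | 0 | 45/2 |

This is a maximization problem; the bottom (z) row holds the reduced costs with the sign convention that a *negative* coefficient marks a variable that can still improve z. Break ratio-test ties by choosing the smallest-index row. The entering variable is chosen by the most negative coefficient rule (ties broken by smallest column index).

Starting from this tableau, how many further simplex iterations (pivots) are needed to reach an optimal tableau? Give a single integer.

1

pivot: q in, p out → z = 90
No improving column remains; optimal.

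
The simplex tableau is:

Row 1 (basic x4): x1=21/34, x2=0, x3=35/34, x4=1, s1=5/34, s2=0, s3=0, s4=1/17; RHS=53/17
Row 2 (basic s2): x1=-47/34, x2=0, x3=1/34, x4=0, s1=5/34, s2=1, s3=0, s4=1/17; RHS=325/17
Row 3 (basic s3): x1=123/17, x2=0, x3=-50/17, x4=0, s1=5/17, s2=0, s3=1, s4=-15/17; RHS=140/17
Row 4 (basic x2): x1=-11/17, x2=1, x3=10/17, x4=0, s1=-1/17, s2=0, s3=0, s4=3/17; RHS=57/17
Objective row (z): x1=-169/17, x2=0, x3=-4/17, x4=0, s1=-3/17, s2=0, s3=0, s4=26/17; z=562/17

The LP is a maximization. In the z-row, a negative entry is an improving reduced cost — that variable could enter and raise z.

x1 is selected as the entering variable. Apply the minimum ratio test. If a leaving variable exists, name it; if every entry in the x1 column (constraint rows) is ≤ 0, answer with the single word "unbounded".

s3

Ratios: row 1 (x4): (53/17)/(21/34) = 106/21; row 2 (s2): entry -47/34 ≤ 0, skip; row 3 (s3): (140/17)/(123/17) = 140/123; row 4 (x2): entry -11/17 ≤ 0, skip.
Minimum ratio is in the s3 row, so s3 leaves.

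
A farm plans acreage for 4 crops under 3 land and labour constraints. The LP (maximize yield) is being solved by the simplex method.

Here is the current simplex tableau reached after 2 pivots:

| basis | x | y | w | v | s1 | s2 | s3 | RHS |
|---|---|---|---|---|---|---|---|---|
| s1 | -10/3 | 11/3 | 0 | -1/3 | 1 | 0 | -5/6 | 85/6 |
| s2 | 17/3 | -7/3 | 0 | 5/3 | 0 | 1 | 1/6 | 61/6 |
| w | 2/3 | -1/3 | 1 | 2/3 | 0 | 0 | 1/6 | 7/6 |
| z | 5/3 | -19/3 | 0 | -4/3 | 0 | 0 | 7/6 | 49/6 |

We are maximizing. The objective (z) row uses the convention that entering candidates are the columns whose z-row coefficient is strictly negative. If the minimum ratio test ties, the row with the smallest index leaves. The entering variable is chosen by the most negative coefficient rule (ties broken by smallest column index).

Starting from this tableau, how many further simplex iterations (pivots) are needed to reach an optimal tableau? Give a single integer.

pivot: y in, s1 out → z = 359/11
pivot: x in, s2 out → z = 712/13
pivot: s3 in, w out → z = 287/5
No improving column remains; optimal.

3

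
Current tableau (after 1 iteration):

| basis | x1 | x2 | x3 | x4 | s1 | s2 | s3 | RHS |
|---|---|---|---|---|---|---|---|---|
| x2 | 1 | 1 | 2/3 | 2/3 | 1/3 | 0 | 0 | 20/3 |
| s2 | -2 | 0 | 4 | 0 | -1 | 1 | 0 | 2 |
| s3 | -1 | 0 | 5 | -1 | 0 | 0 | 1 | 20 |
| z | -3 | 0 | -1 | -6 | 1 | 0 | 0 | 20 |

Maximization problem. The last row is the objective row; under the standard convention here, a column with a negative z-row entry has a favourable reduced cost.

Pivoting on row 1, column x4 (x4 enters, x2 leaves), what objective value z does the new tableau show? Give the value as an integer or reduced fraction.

Minimum ratio for x4: (20/3)/(2/3) = 10.
z changes by −(z-row coeff of x4)·ratio = −(-6)·10 = 60.
New z = 20 + 60 = 80.

80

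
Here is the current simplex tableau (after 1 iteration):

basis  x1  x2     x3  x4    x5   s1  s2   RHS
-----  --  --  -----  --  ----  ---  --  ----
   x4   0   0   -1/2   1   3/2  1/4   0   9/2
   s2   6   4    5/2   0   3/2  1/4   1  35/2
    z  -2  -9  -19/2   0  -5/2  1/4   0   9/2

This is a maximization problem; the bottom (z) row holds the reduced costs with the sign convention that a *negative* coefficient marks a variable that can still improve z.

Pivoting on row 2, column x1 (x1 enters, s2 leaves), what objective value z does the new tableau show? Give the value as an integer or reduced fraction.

Minimum ratio for x1: (35/2)/6 = 35/12.
z changes by −(z-row coeff of x1)·ratio = −(-2)·(35/12) = 35/6.
New z = 9/2 + (35/6) = 31/3.

31/3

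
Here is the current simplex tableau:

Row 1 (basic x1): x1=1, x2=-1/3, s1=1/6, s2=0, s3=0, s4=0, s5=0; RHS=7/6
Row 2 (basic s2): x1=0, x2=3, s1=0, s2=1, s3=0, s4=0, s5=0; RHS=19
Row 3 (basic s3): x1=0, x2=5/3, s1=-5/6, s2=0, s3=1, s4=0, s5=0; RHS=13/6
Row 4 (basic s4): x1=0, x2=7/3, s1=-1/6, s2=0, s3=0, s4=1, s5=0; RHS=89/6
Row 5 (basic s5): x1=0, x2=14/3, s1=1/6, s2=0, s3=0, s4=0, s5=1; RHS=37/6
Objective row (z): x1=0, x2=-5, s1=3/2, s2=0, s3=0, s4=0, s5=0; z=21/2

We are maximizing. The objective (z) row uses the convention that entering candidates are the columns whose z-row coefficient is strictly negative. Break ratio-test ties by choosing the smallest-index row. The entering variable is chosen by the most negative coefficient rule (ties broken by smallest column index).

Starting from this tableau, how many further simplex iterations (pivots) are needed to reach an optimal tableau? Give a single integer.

2

pivot: x2 in, s3 out → z = 17
pivot: s1 in, s5 out → z = 426/25
No improving column remains; optimal.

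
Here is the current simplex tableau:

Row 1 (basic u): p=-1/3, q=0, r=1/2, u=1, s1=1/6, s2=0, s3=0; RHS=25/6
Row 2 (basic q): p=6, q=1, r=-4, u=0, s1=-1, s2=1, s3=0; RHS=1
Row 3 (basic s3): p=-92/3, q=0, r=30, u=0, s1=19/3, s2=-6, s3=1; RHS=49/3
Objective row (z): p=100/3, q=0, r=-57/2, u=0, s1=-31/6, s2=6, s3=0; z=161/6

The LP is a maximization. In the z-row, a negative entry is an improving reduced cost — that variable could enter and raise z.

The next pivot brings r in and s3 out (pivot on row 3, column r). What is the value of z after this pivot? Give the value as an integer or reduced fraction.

Minimum ratio for r: (49/3)/30 = 49/90.
z changes by −(z-row coeff of r)·ratio = −(-57/2)·(49/90) = 931/60.
New z = 161/6 + (931/60) = 847/20.

847/20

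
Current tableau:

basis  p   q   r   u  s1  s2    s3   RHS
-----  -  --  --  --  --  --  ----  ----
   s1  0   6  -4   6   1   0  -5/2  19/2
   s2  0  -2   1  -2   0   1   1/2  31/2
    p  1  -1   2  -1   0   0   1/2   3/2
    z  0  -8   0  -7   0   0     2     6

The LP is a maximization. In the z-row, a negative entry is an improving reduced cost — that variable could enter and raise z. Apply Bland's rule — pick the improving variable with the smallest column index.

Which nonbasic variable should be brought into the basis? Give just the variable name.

Objective-row coefficients: p: 0, q: -8, r: 0, u: -7, s1: 0, s2: 0, s3: 2.
Improving columns: q, u. Bland's rule picks the smallest column index → q.

q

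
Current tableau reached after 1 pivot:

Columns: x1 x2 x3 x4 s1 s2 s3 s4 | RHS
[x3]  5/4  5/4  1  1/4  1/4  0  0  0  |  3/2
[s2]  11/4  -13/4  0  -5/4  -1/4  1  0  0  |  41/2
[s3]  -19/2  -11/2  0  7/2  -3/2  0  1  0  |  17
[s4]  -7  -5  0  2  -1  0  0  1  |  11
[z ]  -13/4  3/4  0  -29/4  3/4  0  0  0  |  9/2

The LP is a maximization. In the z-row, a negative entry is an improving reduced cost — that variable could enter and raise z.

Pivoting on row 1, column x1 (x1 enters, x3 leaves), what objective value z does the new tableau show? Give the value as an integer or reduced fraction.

Minimum ratio for x1: (3/2)/(5/4) = 6/5.
z changes by −(z-row coeff of x1)·ratio = −(-13/4)·(6/5) = 39/10.
New z = 9/2 + (39/10) = 42/5.

42/5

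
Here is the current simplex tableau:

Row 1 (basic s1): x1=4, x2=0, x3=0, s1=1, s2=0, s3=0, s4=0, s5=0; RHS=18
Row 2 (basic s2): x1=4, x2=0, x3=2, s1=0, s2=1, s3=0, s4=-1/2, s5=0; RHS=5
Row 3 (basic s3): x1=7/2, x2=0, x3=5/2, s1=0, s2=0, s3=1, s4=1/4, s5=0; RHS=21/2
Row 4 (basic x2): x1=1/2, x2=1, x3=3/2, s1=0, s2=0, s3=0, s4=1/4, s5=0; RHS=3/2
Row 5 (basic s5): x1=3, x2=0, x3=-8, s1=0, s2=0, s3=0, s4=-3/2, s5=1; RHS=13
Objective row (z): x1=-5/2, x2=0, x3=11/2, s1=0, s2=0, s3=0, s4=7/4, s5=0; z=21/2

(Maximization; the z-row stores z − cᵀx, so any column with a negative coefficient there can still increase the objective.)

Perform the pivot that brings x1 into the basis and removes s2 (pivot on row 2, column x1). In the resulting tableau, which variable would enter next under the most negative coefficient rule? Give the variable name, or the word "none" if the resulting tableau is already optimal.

none

Pivot element 4. New z-row = old z-row − (-5/2)·(row 2/4).
Updated z-row coefficients: x1: 0, x2: 0, x3: 27/4, s1: 0, s2: 5/8, s3: 0, s4: 23/16, s5: 0.
No coefficient is strictly negative; the tableau after this pivot is optimal.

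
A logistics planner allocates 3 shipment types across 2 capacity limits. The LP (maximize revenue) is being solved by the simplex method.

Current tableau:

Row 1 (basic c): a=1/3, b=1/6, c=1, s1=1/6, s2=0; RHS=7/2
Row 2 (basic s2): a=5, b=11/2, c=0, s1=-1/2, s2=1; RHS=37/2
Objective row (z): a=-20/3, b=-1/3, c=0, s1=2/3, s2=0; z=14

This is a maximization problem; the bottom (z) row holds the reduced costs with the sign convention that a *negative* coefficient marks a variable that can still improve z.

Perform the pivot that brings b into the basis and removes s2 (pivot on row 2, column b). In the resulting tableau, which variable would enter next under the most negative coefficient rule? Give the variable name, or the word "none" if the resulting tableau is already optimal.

a

Pivot element 11/2. New z-row = old z-row − (-1/3)·(row 2/(11/2)).
Updated z-row coefficients: a: -70/11, b: 0, c: 0, s1: 7/11, s2: 2/33.
The most negative is -70/11 in column a, so a would enter next.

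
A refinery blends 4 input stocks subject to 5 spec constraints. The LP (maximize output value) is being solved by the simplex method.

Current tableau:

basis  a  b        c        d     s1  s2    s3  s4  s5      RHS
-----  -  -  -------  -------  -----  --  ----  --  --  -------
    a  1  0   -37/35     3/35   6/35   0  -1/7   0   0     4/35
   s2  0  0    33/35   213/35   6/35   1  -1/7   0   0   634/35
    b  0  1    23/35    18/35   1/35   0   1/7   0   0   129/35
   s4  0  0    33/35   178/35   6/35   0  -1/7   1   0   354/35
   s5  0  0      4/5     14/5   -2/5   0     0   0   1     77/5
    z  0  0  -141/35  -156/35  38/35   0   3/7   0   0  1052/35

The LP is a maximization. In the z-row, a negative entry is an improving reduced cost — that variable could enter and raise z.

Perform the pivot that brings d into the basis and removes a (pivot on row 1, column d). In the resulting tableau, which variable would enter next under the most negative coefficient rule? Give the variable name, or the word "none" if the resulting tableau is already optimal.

c

Pivot element 3/35. New z-row = old z-row − (-156/35)·(row 1/(3/35)).
Updated z-row coefficients: a: 52, b: 0, c: -59, d: 0, s1: 10, s2: 0, s3: -7, s4: 0, s5: 0.
The most negative is -59 in column c, so c would enter next.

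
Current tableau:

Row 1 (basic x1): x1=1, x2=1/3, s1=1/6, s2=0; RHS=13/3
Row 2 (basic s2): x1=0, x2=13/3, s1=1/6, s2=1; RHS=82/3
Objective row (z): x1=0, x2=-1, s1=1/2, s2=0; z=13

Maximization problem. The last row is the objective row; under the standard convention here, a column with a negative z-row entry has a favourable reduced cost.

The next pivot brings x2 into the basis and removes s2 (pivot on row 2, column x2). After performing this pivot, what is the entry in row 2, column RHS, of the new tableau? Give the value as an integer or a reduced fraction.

Pivot element is row 2, column x2: 13/3.
Normalize row 2: new (row 2, RHS) = (82/3)/(13/3) = 82/13.
Row 2 is the pivot row, so the entry is 82/13.

82/13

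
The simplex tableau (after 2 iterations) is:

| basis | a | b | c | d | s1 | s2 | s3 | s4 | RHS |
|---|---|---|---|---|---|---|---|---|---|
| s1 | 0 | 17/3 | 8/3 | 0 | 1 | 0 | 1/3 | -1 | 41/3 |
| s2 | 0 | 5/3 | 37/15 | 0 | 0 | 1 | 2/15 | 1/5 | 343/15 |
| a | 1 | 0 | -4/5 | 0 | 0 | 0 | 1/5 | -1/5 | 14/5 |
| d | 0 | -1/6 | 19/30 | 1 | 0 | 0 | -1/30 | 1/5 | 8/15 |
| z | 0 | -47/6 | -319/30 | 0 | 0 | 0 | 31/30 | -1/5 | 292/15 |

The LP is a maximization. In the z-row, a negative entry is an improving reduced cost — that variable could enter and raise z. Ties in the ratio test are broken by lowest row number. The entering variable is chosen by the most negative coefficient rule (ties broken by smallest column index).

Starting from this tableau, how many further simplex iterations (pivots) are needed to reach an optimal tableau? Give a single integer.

pivot: c in, d out → z = 540/19
pivot: b in, s1 out → z = 5746/121
No improving column remains; optimal.

2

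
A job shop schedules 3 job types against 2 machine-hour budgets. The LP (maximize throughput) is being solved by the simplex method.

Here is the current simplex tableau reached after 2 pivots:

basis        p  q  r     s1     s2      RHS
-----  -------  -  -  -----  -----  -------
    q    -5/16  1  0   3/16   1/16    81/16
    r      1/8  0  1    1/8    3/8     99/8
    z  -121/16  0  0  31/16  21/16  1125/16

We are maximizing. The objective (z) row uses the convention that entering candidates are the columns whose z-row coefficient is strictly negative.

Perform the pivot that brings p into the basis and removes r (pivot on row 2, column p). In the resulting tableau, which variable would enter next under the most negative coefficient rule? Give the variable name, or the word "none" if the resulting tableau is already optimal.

none

Pivot element 1/8. New z-row = old z-row − (-121/16)·(row 2/(1/8)).
Updated z-row coefficients: p: 0, q: 0, r: 121/2, s1: 19/2, s2: 24.
No coefficient is strictly negative; the tableau after this pivot is optimal.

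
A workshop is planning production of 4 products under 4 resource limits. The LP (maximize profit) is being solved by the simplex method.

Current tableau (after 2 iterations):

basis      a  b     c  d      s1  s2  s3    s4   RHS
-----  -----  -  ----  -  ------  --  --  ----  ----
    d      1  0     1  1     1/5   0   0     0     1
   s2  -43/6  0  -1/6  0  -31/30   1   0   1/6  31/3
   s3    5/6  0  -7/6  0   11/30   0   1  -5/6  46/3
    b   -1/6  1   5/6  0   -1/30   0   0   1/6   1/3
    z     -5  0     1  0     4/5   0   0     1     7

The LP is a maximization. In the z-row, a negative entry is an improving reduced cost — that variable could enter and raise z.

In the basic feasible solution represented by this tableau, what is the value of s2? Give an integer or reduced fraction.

31/3

s2 is basic (row 2); its value is the RHS of that row: 31/3.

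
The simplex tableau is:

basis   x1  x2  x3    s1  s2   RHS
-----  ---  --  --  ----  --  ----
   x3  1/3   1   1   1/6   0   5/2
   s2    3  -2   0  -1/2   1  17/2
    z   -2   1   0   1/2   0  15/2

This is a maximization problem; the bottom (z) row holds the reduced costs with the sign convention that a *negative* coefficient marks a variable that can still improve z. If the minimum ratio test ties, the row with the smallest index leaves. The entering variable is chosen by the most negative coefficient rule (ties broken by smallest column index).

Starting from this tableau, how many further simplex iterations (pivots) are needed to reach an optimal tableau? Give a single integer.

pivot: x1 in, s2 out → z = 79/6
pivot: x2 in, x3 out → z = 299/22
No improving column remains; optimal.

2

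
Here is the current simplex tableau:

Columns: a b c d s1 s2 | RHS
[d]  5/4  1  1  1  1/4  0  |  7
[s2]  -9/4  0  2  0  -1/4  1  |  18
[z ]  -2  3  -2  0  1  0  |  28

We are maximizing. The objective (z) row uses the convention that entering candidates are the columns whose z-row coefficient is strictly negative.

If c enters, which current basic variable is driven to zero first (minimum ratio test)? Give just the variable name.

d

Ratios: row 1 (d): 7/1 = 7; row 2 (s2): 18/2 = 9.
Minimum ratio 7 is in the d row, so d leaves.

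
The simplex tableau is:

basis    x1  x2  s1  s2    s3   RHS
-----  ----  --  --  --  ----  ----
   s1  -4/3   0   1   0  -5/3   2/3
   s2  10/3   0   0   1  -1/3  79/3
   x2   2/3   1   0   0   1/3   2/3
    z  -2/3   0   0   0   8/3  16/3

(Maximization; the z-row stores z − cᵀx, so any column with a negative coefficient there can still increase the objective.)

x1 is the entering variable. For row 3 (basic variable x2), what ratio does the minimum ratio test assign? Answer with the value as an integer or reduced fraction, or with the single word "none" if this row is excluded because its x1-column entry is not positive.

1

Ratio = RHS / (x1 entry) = (2/3) / (2/3) = 1.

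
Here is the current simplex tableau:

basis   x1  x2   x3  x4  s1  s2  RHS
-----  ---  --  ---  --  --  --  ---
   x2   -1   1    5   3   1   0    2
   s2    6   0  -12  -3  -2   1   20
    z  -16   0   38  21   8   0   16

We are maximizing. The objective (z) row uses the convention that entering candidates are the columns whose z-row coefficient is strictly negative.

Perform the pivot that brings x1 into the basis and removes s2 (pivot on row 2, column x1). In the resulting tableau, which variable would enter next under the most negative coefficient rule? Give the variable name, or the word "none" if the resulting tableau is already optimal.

none

Pivot element 6. New z-row = old z-row − (-16)·(row 2/6).
Updated z-row coefficients: x1: 0, x2: 0, x3: 6, x4: 13, s1: 8/3, s2: 8/3.
No coefficient is strictly negative; the tableau after this pivot is optimal.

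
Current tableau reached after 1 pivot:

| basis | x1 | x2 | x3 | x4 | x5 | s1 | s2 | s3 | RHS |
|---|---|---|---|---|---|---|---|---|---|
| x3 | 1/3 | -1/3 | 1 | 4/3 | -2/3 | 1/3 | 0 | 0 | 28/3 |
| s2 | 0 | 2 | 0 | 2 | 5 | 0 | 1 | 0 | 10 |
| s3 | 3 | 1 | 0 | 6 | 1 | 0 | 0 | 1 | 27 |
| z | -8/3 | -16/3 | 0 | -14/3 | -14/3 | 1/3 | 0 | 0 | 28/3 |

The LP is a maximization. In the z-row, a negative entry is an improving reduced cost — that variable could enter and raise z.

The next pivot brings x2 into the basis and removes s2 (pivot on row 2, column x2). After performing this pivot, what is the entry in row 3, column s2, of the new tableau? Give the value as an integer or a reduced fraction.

-1/2

Pivot element is row 2, column x2: 2.
Normalize row 2: new (row 2, s2) = 1/2 = 1/2.
row 3 ← row 3 − 1·(new row 2): 0 − 1·(1/2) = -1/2.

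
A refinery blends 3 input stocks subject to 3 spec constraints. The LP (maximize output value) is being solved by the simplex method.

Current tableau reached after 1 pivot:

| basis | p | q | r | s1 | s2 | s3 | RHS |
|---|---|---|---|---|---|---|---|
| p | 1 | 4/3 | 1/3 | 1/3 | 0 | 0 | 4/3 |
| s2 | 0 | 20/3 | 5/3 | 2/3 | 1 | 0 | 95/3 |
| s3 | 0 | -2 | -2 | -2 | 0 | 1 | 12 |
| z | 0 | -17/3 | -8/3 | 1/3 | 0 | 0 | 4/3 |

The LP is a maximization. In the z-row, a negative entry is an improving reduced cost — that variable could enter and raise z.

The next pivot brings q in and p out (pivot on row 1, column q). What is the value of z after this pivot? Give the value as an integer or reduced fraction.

Minimum ratio for q: (4/3)/(4/3) = 1.
z changes by −(z-row coeff of q)·ratio = −(-17/3)·1 = 17/3.
New z = 4/3 + (17/3) = 7.

7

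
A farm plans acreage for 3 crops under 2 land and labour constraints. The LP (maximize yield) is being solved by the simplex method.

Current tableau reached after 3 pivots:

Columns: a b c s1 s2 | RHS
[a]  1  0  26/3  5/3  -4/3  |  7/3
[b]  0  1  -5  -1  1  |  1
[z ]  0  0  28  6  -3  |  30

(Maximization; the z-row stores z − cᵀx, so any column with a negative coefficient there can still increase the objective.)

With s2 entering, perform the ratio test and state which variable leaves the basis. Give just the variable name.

b

Ratios: row 1 (a): entry -4/3 ≤ 0, skip; row 2 (b): 1/1 = 1.
Minimum ratio 1 is in the b row, so b leaves.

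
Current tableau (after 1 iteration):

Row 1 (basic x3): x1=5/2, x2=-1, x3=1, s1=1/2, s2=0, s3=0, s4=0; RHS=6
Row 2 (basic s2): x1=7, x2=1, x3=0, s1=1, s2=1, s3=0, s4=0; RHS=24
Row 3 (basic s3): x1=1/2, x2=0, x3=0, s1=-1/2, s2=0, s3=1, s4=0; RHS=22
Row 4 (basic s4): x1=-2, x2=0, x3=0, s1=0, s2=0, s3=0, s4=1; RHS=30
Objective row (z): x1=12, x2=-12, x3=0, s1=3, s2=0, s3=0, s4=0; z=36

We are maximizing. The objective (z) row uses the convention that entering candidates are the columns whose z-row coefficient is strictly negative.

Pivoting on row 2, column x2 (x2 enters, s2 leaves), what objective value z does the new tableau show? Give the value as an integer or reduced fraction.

324

Minimum ratio for x2: 24/1 = 24.
z changes by −(z-row coeff of x2)·ratio = −(-12)·24 = 288.
New z = 36 + 288 = 324.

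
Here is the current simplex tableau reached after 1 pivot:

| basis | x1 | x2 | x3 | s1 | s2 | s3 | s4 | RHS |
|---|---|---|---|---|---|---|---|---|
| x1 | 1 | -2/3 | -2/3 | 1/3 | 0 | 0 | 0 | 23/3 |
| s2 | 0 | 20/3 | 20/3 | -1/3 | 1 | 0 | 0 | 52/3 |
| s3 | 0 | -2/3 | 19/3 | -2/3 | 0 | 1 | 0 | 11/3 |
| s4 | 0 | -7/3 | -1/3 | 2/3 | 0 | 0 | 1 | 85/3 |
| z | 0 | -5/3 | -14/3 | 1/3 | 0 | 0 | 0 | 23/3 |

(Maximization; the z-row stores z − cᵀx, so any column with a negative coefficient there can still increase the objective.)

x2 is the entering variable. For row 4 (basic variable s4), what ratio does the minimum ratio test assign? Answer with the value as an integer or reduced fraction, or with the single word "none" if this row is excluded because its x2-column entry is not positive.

none

The x2 entry in row 4 is -7/3 ≤ 0, so this row gives no ratio.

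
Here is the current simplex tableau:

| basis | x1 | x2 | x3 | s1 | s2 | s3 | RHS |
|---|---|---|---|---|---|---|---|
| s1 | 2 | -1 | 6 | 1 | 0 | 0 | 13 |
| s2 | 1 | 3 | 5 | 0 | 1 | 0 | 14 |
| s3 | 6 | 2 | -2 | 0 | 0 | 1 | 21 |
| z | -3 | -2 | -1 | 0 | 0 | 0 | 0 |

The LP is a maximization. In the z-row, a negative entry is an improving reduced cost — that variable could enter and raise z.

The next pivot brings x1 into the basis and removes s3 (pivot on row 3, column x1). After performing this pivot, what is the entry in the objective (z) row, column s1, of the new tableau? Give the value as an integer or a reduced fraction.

Pivot element is row 3, column x1: 6.
Normalize row 3: new (row 3, s1) = 0/6 = 0.
z-row ← z-row − (-3)·(new row 3): 0 − (-3)·0 = 0.

0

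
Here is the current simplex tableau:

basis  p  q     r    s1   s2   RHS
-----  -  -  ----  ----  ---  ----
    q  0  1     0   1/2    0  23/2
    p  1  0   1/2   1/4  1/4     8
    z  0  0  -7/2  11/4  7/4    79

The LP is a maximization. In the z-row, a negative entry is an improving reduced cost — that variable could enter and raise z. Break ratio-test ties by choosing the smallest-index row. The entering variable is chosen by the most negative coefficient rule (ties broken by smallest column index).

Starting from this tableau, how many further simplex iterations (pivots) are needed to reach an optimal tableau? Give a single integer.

1

pivot: r in, p out → z = 135
No improving column remains; optimal.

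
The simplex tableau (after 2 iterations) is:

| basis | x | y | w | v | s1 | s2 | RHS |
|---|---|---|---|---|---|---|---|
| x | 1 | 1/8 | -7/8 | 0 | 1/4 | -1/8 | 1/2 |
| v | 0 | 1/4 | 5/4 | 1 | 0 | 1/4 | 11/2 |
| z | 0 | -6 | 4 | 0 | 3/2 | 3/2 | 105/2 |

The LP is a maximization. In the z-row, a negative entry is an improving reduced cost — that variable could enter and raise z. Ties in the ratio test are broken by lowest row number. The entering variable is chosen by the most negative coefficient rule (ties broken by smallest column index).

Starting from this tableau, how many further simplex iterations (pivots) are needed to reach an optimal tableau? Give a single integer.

pivot: y in, x out → z = 153/2
pivot: w in, v out → z = 267/2
No improving column remains; optimal.

2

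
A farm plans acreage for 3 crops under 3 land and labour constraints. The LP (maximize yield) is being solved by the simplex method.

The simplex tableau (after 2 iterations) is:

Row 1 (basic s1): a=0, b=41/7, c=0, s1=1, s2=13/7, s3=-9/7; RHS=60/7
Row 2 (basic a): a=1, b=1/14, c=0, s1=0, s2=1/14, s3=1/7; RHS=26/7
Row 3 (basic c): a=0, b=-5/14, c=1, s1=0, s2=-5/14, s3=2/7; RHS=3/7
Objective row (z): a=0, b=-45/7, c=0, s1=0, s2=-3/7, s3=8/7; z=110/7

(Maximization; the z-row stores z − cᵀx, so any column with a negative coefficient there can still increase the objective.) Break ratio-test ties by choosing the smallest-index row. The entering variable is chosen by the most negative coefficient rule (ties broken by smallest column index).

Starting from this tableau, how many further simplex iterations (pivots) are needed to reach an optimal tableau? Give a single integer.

pivot: b in, s1 out → z = 1030/41
pivot: s3 in, c out → z = 448/17
No improving column remains; optimal.

2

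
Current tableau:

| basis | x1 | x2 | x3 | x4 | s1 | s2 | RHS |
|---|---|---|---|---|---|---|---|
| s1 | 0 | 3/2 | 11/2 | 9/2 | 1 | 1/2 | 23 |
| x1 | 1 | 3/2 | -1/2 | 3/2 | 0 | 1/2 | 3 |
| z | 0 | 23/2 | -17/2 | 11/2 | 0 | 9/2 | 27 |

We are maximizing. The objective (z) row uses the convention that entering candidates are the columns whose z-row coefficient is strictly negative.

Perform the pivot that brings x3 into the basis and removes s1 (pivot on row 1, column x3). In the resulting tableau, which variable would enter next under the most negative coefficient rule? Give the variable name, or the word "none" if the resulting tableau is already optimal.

Pivot element 11/2. New z-row = old z-row − (-17/2)·(row 1/(11/2)).
Updated z-row coefficients: x1: 0, x2: 152/11, x3: 0, x4: 137/11, s1: 17/11, s2: 58/11.
No coefficient is strictly negative; the tableau after this pivot is optimal.

none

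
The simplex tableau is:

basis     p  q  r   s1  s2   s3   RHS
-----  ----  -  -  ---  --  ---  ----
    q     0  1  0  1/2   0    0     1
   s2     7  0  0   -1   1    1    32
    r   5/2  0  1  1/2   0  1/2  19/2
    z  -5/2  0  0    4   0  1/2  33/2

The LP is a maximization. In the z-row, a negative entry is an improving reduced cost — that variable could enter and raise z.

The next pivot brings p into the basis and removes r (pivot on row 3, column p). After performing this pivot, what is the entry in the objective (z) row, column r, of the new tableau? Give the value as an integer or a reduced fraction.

Pivot element is row 3, column p: 5/2.
Normalize row 3: new (row 3, r) = 1/(5/2) = 2/5.
z-row ← z-row − (-5/2)·(new row 3): 0 − (-5/2)·(2/5) = 1.

1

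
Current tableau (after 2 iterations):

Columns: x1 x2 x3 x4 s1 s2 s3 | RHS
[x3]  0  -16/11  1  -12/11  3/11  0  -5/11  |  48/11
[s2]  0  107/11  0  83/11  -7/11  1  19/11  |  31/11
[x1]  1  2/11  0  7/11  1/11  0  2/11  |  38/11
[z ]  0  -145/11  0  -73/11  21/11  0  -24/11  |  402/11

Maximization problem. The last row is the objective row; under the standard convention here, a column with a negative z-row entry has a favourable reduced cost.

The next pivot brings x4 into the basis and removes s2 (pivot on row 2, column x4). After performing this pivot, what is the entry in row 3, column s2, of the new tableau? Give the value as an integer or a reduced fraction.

-7/83

Pivot element is row 2, column x4: 83/11.
Normalize row 2: new (row 2, s2) = 1/(83/11) = 11/83.
row 3 ← row 3 − (7/11)·(new row 2): 0 − (7/11)·(11/83) = -7/83.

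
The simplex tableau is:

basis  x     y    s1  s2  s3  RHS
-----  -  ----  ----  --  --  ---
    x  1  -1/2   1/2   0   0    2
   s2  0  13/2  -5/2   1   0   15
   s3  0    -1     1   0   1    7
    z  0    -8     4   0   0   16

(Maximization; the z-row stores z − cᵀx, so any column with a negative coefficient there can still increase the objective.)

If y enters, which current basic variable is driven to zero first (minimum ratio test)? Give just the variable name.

s2

Ratios: row 1 (x): entry -1/2 ≤ 0, skip; row 2 (s2): 15/(13/2) = 30/13; row 3 (s3): entry -1 ≤ 0, skip.
Minimum ratio 30/13 is in the s2 row, so s2 leaves.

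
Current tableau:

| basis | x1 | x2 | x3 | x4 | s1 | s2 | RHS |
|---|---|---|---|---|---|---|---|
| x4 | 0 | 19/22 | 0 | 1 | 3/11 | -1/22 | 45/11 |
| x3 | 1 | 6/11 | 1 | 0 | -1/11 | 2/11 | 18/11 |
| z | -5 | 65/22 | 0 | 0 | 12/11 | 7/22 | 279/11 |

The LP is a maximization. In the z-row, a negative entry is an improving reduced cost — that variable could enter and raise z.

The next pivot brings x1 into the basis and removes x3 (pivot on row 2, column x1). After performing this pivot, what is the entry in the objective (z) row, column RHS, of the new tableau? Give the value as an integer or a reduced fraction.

369/11

Pivot element is row 2, column x1: 1.
Normalize row 2: new (row 2, RHS) = (18/11)/1 = 18/11.
z-row ← z-row − (-5)·(new row 2): 279/11 − (-5)·(18/11) = 369/11.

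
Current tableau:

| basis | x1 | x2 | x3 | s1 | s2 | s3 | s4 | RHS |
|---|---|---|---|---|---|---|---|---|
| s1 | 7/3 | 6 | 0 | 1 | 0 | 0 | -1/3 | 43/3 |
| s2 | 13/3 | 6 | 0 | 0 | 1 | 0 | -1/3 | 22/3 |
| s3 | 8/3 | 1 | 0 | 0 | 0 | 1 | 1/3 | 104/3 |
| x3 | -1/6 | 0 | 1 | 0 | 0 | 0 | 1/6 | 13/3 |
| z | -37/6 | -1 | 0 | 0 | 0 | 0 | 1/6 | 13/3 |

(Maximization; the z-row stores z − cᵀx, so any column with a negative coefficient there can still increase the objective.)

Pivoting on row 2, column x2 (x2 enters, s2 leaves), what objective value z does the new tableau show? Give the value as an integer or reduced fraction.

50/9

Minimum ratio for x2: (22/3)/6 = 11/9.
z changes by −(z-row coeff of x2)·ratio = −(-1)·(11/9) = 11/9.
New z = 13/3 + (11/9) = 50/9.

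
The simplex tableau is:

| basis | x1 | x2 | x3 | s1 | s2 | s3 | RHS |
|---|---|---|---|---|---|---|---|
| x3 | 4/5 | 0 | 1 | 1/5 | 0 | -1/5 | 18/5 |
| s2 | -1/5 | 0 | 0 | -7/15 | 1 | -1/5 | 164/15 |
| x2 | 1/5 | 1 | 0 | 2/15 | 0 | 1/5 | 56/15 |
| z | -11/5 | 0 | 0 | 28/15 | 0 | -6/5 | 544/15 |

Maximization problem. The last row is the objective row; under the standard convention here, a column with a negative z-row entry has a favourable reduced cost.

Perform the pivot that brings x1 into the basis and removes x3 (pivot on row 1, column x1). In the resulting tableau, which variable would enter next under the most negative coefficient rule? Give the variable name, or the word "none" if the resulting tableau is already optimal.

Pivot element 4/5. New z-row = old z-row − (-11/5)·(row 1/(4/5)).
Updated z-row coefficients: x1: 0, x2: 0, x3: 11/4, s1: 29/12, s2: 0, s3: -7/4.
The most negative is -7/4 in column s3, so s3 would enter next.

s3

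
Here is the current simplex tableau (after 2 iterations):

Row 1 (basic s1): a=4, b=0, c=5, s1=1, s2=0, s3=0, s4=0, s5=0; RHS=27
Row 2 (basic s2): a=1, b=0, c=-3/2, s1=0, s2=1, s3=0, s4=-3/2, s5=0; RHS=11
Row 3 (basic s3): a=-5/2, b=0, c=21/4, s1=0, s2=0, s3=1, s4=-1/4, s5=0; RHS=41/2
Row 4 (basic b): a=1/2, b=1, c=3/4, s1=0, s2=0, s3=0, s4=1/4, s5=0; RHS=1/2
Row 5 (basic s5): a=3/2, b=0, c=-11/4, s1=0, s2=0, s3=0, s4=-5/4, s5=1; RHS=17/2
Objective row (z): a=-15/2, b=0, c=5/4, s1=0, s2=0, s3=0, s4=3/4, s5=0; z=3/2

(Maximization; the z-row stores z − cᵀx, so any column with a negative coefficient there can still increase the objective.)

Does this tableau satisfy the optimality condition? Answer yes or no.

no

Column a has objective-row coefficient -15/2, which is negative; an improving pivot exists, so not yet optimal.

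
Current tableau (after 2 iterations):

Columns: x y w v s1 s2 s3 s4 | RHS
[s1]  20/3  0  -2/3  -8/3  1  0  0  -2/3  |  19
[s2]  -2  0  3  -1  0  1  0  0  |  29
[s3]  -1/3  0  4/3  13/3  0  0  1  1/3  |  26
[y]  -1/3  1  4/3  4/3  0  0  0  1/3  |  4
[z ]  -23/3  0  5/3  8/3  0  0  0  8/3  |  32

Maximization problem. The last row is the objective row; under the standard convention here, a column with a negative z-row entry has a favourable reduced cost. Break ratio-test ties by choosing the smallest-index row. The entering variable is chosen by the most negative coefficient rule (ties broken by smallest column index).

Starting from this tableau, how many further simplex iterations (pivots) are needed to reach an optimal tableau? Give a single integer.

pivot: x in, s1 out → z = 1077/20
pivot: v in, y out → z = 111/2
No improving column remains; optimal.

2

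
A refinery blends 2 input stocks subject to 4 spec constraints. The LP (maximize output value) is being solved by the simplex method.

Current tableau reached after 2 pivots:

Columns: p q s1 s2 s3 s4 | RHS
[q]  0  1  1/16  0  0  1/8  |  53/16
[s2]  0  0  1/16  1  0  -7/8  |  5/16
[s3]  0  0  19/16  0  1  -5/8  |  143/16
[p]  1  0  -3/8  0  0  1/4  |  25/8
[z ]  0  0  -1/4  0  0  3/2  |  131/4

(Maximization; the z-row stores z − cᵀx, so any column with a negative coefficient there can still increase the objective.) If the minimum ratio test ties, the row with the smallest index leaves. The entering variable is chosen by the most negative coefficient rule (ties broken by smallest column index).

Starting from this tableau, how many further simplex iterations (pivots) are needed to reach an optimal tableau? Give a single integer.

2

pivot: s1 in, s2 out → z = 34
pivot: s4 in, s3 out → z = 275/8
No improving column remains; optimal.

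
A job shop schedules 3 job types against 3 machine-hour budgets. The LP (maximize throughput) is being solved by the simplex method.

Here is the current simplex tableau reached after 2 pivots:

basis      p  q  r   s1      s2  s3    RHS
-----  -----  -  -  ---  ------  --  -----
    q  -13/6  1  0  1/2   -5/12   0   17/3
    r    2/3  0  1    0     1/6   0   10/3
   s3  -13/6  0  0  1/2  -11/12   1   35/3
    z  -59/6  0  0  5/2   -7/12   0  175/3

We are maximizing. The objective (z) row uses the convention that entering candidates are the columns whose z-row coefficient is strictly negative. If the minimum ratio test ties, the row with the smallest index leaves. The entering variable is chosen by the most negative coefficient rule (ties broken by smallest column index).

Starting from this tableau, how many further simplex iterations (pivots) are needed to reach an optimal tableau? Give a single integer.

1

pivot: p in, r out → z = 215/2
No improving column remains; optimal.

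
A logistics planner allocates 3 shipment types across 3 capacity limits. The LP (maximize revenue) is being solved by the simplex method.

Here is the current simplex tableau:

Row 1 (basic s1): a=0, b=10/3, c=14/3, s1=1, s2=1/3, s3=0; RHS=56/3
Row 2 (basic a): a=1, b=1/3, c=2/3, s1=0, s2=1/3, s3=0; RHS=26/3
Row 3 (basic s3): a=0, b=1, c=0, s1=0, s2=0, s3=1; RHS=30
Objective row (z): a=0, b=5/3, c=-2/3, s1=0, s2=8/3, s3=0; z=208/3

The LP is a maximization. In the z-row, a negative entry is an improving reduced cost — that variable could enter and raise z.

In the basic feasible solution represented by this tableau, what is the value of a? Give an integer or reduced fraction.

a is basic (row 2); its value is the RHS of that row: 26/3.

26/3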